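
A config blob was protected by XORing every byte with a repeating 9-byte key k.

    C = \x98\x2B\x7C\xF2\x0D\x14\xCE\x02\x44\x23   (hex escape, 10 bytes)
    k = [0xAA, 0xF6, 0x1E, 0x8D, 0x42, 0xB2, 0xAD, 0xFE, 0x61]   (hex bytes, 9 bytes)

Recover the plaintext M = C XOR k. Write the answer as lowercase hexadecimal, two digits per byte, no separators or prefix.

The 9-byte key repeats, so the effective keystream is aa f6 1e 8d 42 b2 ad fe 61 aa.
byte 0: 98 ⊕ aa = 32
byte 1: 2b ⊕ f6 = dd
byte 2: 7c ⊕ 1e = 62
byte 3: f2 ⊕ 8d = 7f
byte 4: 0d ⊕ 42 = 4f
byte 5: 14 ⊕ b2 = a6
byte 6: ce ⊕ ad = 63
byte 7: 02 ⊕ fe = fc
byte 8: 44 ⊕ 61 = 25
byte 9: 23 ⊕ aa = 89

32dd627f4fa663fc2589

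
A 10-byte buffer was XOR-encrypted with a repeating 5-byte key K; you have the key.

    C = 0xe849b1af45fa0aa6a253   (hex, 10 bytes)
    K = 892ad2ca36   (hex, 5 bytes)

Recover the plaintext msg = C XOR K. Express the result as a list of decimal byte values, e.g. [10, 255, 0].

[97, 99, 99, 101, 115, 115, 32, 116, 104, 101]

The 5-byte key repeats, so the effective keystream is 89 2a d2 ca 36 89 2a d2 ca 36.
byte 0: e8 xor 89 = 61
byte 1: 49 xor 2a = 63
byte 2: b1 xor d2 = 63
byte 3: af xor ca = 65
byte 4: 45 xor 36 = 73
byte 5: fa xor 89 = 73
byte 6: 0a xor 2a = 20
byte 7: a6 xor d2 = 74
byte 8: a2 xor ca = 68
byte 9: 53 xor 36 = 65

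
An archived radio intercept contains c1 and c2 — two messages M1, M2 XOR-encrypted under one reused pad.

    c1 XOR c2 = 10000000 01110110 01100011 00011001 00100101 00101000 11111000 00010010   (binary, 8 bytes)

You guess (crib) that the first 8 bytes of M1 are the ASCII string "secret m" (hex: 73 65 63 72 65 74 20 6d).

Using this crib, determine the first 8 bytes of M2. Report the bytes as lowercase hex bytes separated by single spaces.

Since c1 ⊕ c2 = M1 ⊕ M2, XORing with the guessed M1 bytes yields the corresponding M2 bytes: M2 = (c1 ⊕ c2) ⊕ M1.
10000000 XOR 01110011 = 11110011
01110110 XOR 01100101 = 00010011
01100011 XOR 01100011 = 00000000
00011001 XOR 01110010 = 01101011
00100101 XOR 01100101 = 01000000
00101000 XOR 01110100 = 01011100
11111000 XOR 00100000 = 11011000
00010010 XOR 01101101 = 01111111

f3 13 00 6b 40 5c d8 7f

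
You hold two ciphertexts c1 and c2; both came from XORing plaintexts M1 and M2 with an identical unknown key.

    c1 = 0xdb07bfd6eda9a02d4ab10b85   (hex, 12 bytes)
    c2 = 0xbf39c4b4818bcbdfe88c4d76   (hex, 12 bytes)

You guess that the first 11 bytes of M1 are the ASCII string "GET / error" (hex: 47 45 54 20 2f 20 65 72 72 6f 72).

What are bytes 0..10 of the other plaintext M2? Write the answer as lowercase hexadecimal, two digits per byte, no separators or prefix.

First, c1 ⊕ c2 = (M1 ⊕ K) ⊕ (M2 ⊕ K) = M1 ⊕ M2, so the key drops out. Then M2 = (M1 ⊕ M2) ⊕ M1 over the first 11 bytes.
byte 0: (db ⊕ bf) ⊕ 47 = 64 ⊕ 47 = 23
byte 1: (07 ⊕ 39) ⊕ 45 = 3e ⊕ 45 = 7b
byte 2: (bf ⊕ c4) ⊕ 54 = 7b ⊕ 54 = 2f
byte 3: (d6 ⊕ b4) ⊕ 20 = 62 ⊕ 20 = 42
byte 4: (ed ⊕ 81) ⊕ 2f = 6c ⊕ 2f = 43
byte 5: (a9 ⊕ 8b) ⊕ 20 = 22 ⊕ 20 = 02
byte 6: (a0 ⊕ cb) ⊕ 65 = 6b ⊕ 65 = 0e
byte 7: (2d ⊕ df) ⊕ 72 = f2 ⊕ 72 = 80
byte 8: (4a ⊕ e8) ⊕ 72 = a2 ⊕ 72 = d0
byte 9: (b1 ⊕ 8c) ⊕ 6f = 3d ⊕ 6f = 52
byte 10: (0b ⊕ 4d) ⊕ 72 = 46 ⊕ 72 = 34

237b2f4243020e80d05234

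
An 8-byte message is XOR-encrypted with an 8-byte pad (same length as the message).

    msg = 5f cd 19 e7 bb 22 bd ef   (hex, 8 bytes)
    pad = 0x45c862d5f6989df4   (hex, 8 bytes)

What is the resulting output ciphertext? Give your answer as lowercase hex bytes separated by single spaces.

XOR is its own inverse, so applying the key byte-wise gives the result directly.
01011111 xor 01000101 = 00011010
11001101 xor 11001000 = 00000101
00011001 xor 01100010 = 01111011
11100111 xor 11010101 = 00110010
10111011 xor 11110110 = 01001101
00100010 xor 10011000 = 10111010
10111101 xor 10011101 = 00100000
11101111 xor 11110100 = 00011011

1a 05 7b 32 4d ba 20 1b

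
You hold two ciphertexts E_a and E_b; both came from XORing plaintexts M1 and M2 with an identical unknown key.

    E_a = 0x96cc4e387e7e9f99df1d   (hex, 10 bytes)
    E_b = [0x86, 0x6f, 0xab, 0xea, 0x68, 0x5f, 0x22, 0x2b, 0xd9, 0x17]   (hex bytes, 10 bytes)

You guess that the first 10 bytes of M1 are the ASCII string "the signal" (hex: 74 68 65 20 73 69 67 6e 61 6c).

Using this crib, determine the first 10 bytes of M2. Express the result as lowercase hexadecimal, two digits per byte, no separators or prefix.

First, E_a ⊕ E_b = (M1 ⊕ K) ⊕ (M2 ⊕ K) = M1 ⊕ M2, so the key drops out. Then M2 = (M1 ⊕ M2) ⊕ M1 over the first 10 bytes.
byte 0: (96 XOR 86) XOR 74 = 10 XOR 74 = 64
byte 1: (cc XOR 6f) XOR 68 = a3 XOR 68 = cb
byte 2: (4e XOR ab) XOR 65 = e5 XOR 65 = 80
byte 3: (38 XOR ea) XOR 20 = d2 XOR 20 = f2
byte 4: (7e XOR 68) XOR 73 = 16 XOR 73 = 65
byte 5: (7e XOR 5f) XOR 69 = 21 XOR 69 = 48
byte 6: (9f XOR 22) XOR 67 = bd XOR 67 = da
byte 7: (99 XOR 2b) XOR 6e = b2 XOR 6e = dc
byte 8: (df XOR d9) XOR 61 = 06 XOR 61 = 67
byte 9: (1d XOR 17) XOR 6c = 0a XOR 6c = 66

64cb80f26548dadc6766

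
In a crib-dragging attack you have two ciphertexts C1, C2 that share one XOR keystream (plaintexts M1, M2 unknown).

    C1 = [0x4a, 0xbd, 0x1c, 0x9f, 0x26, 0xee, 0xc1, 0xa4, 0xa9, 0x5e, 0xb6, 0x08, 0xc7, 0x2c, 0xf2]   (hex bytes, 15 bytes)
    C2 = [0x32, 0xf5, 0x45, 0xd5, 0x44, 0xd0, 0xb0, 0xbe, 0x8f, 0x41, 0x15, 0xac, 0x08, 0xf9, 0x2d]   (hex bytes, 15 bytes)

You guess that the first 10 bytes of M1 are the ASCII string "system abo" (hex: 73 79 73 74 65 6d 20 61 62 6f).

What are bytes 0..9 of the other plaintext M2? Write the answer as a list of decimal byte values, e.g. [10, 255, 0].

First, C1 ⊕ C2 = (M1 ⊕ K) ⊕ (M2 ⊕ K) = M1 ⊕ M2, so the key drops out. Then M2 = (M1 ⊕ M2) ⊕ M1 over the first 10 bytes.
byte 0: (4a ⊕ 32) ⊕ 73 = 78 ⊕ 73 = 0b
byte 1: (bd ⊕ f5) ⊕ 79 = 48 ⊕ 79 = 31
byte 2: (1c ⊕ 45) ⊕ 73 = 59 ⊕ 73 = 2a
byte 3: (9f ⊕ d5) ⊕ 74 = 4a ⊕ 74 = 3e
byte 4: (26 ⊕ 44) ⊕ 65 = 62 ⊕ 65 = 07
byte 5: (ee ⊕ d0) ⊕ 6d = 3e ⊕ 6d = 53
byte 6: (c1 ⊕ b0) ⊕ 20 = 71 ⊕ 20 = 51
byte 7: (a4 ⊕ be) ⊕ 61 = 1a ⊕ 61 = 7b
byte 8: (a9 ⊕ 8f) ⊕ 62 = 26 ⊕ 62 = 44
byte 9: (5e ⊕ 41) ⊕ 6f = 1f ⊕ 6f = 70

[11, 49, 42, 62, 7, 83, 81, 123, 68, 112]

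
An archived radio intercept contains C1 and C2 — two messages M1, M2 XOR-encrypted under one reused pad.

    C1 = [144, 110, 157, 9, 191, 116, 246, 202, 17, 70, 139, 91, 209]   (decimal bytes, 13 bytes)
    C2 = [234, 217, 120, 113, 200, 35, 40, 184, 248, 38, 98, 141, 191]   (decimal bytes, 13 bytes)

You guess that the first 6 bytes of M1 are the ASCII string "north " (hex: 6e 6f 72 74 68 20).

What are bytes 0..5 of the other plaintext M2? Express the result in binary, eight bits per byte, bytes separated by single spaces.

First, C1 ⊕ C2 = (M1 ⊕ K) ⊕ (M2 ⊕ K) = M1 ⊕ M2, so the key drops out. Then M2 = (M1 ⊕ M2) ⊕ M1 over the first 6 bytes.
byte 0: (90 xor ea) xor 6e = 7a xor 6e = 14
byte 1: (6e xor d9) xor 6f = b7 xor 6f = d8
byte 2: (9d xor 78) xor 72 = e5 xor 72 = 97
byte 3: (09 xor 71) xor 74 = 78 xor 74 = 0c
byte 4: (bf xor c8) xor 68 = 77 xor 68 = 1f
byte 5: (74 xor 23) xor 20 = 57 xor 20 = 77

00010100 11011000 10010111 00001100 00011111 01110111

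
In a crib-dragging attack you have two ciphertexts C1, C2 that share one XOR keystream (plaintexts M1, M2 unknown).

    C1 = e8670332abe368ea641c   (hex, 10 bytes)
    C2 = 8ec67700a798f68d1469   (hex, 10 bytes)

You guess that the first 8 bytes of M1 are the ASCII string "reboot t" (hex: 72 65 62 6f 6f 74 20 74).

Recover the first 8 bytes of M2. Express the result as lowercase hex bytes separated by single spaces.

14 c4 16 5d 63 0f be 13

First, C1 ⊕ C2 = (M1 ⊕ K) ⊕ (M2 ⊕ K) = M1 ⊕ M2, so the key drops out. Then M2 = (M1 ⊕ M2) ⊕ M1 over the first 8 bytes.
byte 0: (e8 ^ 8e) ^ 72 = 66 ^ 72 = 14
byte 1: (67 ^ c6) ^ 65 = a1 ^ 65 = c4
byte 2: (03 ^ 77) ^ 62 = 74 ^ 62 = 16
byte 3: (32 ^ 00) ^ 6f = 32 ^ 6f = 5d
byte 4: (ab ^ a7) ^ 6f = 0c ^ 6f = 63
byte 5: (e3 ^ 98) ^ 74 = 7b ^ 74 = 0f
byte 6: (68 ^ f6) ^ 20 = 9e ^ 20 = be
byte 7: (ea ^ 8d) ^ 74 = 67 ^ 74 = 13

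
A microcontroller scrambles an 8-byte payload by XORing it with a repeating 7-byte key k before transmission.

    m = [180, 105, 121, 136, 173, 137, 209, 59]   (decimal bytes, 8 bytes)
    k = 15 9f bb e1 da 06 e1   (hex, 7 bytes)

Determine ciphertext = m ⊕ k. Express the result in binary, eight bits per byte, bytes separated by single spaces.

10100001 11110110 11000010 01101001 01110111 10001111 00110000 00101110

The 7-byte key repeats, so the effective keystream is 15 9f bb e1 da 06 e1 15.
byte 0: b4 xor 15 = a1
byte 1: 69 xor 9f = f6
byte 2: 79 xor bb = c2
byte 3: 88 xor e1 = 69
byte 4: ad xor da = 77
byte 5: 89 xor 06 = 8f
byte 6: d1 xor e1 = 30
byte 7: 3b xor 15 = 2e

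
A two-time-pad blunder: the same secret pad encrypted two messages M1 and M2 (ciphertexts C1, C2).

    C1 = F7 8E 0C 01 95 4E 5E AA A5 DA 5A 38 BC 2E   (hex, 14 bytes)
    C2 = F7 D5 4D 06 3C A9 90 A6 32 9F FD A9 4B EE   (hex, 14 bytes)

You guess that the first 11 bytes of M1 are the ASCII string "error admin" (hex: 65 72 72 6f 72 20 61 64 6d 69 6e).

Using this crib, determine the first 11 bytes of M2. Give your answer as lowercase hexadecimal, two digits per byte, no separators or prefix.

65293368dbc7af68fa2cc9

First, C1 ⊕ C2 = (M1 ⊕ K) ⊕ (M2 ⊕ K) = M1 ⊕ M2, so the key drops out. Then M2 = (M1 ⊕ M2) ⊕ M1 over the first 11 bytes.
byte 0: (f7 xor f7) xor 65 = 00 xor 65 = 65
byte 1: (8e xor d5) xor 72 = 5b xor 72 = 29
byte 2: (0c xor 4d) xor 72 = 41 xor 72 = 33
byte 3: (01 xor 06) xor 6f = 07 xor 6f = 68
byte 4: (95 xor 3c) xor 72 = a9 xor 72 = db
byte 5: (4e xor a9) xor 20 = e7 xor 20 = c7
byte 6: (5e xor 90) xor 61 = ce xor 61 = af
byte 7: (aa xor a6) xor 64 = 0c xor 64 = 68
byte 8: (a5 xor 32) xor 6d = 97 xor 6d = fa
byte 9: (da xor 9f) xor 69 = 45 xor 69 = 2c
byte 10: (5a xor fd) xor 6e = a7 xor 6e = c9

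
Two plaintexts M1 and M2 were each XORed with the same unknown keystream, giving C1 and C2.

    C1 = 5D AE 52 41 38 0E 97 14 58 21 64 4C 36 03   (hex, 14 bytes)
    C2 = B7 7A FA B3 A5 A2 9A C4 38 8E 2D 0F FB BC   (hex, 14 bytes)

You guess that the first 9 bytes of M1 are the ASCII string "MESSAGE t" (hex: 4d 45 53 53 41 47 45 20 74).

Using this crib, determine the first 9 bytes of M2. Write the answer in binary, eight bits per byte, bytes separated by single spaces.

First, C1 ⊕ C2 = (M1 ⊕ K) ⊕ (M2 ⊕ K) = M1 ⊕ M2, so the key drops out. Then M2 = (M1 ⊕ M2) ⊕ M1 over the first 9 bytes.
byte 0: (5d ⊕ b7) ⊕ 4d = ea ⊕ 4d = a7
byte 1: (ae ⊕ 7a) ⊕ 45 = d4 ⊕ 45 = 91
byte 2: (52 ⊕ fa) ⊕ 53 = a8 ⊕ 53 = fb
byte 3: (41 ⊕ b3) ⊕ 53 = f2 ⊕ 53 = a1
byte 4: (38 ⊕ a5) ⊕ 41 = 9d ⊕ 41 = dc
byte 5: (0e ⊕ a2) ⊕ 47 = ac ⊕ 47 = eb
byte 6: (97 ⊕ 9a) ⊕ 45 = 0d ⊕ 45 = 48
byte 7: (14 ⊕ c4) ⊕ 20 = d0 ⊕ 20 = f0
byte 8: (58 ⊕ 38) ⊕ 74 = 60 ⊕ 74 = 14

10100111 10010001 11111011 10100001 11011100 11101011 01001000 11110000 00010100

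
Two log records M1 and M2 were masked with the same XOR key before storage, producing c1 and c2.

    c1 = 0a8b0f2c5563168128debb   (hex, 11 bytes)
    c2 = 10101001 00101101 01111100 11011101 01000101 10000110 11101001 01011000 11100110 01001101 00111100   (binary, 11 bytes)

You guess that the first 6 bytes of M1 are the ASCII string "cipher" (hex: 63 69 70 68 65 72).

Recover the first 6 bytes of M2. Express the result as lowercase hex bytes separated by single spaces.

First, c1 ⊕ c2 = (M1 ⊕ K) ⊕ (M2 ⊕ K) = M1 ⊕ M2, so the key drops out. Then M2 = (M1 ⊕ M2) ⊕ M1 over the first 6 bytes.
byte 0: (0a ^ a9) ^ 63 = a3 ^ 63 = c0
byte 1: (8b ^ 2d) ^ 69 = a6 ^ 69 = cf
byte 2: (0f ^ 7c) ^ 70 = 73 ^ 70 = 03
byte 3: (2c ^ dd) ^ 68 = f1 ^ 68 = 99
byte 4: (55 ^ 45) ^ 65 = 10 ^ 65 = 75
byte 5: (63 ^ 86) ^ 72 = e5 ^ 72 = 97

c0 cf 03 99 75 97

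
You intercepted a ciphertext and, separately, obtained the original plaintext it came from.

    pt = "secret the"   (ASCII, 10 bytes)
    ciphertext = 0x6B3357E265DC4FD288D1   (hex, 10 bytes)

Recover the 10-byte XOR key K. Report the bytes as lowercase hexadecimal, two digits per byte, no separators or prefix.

Since ciphertext = pt ⊕ K, XORing both sides with pt gives K = pt ⊕ ciphertext.
73 xor 6b = 18
65 xor 33 = 56
63 xor 57 = 34
72 xor e2 = 90
65 xor 65 = 00
74 xor dc = a8
20 xor 4f = 6f
74 xor d2 = a6
68 xor 88 = e0
65 xor d1 = b4

1856349000a86fa6e0b4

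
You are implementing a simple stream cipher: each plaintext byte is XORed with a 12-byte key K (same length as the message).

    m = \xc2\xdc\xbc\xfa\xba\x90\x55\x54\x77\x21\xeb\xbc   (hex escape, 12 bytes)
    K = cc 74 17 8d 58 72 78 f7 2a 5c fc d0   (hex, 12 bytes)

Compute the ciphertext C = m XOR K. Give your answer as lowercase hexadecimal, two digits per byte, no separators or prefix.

0ea8ab77e2e22da35d7d176c

194 ⊕ 204 =  14
220 ⊕ 116 = 168
188 ⊕  23 = 171
250 ⊕ 141 = 119
186 ⊕  88 = 226
144 ⊕ 114 = 226
 85 ⊕ 120 =  45
 84 ⊕ 247 = 163
119 ⊕  42 =  93
 33 ⊕  92 = 125
235 ⊕ 252 =  23
188 ⊕ 208 = 108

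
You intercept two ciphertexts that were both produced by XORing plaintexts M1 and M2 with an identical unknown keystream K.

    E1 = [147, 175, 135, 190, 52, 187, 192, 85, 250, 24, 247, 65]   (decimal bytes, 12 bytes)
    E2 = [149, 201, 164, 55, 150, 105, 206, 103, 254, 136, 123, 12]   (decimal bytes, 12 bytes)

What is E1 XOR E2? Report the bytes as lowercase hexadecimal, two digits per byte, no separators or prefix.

E1 ⊕ E2 = (M1 ⊕ K) ⊕ (M2 ⊕ K) = M1 ⊕ M2 — the shared key cancels under XOR.
byte 0: 10010011 ⊕ 10010101 = 00000110
byte 1: 10101111 ⊕ 11001001 = 01100110
byte 2: 10000111 ⊕ 10100100 = 00100011
byte 3: 10111110 ⊕ 00110111 = 10001001
byte 4: 00110100 ⊕ 10010110 = 10100010
byte 5: 10111011 ⊕ 01101001 = 11010010
byte 6: 11000000 ⊕ 11001110 = 00001110
byte 7: 01010101 ⊕ 01100111 = 00110010
byte 8: 11111010 ⊕ 11111110 = 00000100
byte 9: 00011000 ⊕ 10001000 = 10010000
byte 10: 11110111 ⊕ 01111011 = 10001100
byte 11: 01000001 ⊕ 00001100 = 01001101

06662389a2d20e3204908c4d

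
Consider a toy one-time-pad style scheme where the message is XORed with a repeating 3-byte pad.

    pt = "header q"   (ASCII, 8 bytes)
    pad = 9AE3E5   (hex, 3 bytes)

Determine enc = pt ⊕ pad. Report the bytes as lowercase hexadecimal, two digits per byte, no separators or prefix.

f28684fe8697ba92

The 3-byte key repeats, so the effective keystream is 9a e3 e5 9a e3 e5 9a e3.
byte 0: 01101000 ^ 10011010 = 11110010
byte 1: 01100101 ^ 11100011 = 10000110
byte 2: 01100001 ^ 11100101 = 10000100
byte 3: 01100100 ^ 10011010 = 11111110
byte 4: 01100101 ^ 11100011 = 10000110
byte 5: 01110010 ^ 11100101 = 10010111
byte 6: 00100000 ^ 10011010 = 10111010
byte 7: 01110001 ^ 11100011 = 10010010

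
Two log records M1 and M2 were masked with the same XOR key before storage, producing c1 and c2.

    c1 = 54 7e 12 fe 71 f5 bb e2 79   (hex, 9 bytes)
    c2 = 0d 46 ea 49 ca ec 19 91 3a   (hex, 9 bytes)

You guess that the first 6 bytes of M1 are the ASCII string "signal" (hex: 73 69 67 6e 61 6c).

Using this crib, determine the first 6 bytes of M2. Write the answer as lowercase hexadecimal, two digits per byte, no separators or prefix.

First, c1 ⊕ c2 = (M1 ⊕ K) ⊕ (M2 ⊕ K) = M1 ⊕ M2, so the key drops out. Then M2 = (M1 ⊕ M2) ⊕ M1 over the first 6 bytes.
byte 0: (54 xor 0d) xor 73 = 59 xor 73 = 2a
byte 1: (7e xor 46) xor 69 = 38 xor 69 = 51
byte 2: (12 xor ea) xor 67 = f8 xor 67 = 9f
byte 3: (fe xor 49) xor 6e = b7 xor 6e = d9
byte 4: (71 xor ca) xor 61 = bb xor 61 = da
byte 5: (f5 xor ec) xor 6c = 19 xor 6c = 75

2a519fd9da75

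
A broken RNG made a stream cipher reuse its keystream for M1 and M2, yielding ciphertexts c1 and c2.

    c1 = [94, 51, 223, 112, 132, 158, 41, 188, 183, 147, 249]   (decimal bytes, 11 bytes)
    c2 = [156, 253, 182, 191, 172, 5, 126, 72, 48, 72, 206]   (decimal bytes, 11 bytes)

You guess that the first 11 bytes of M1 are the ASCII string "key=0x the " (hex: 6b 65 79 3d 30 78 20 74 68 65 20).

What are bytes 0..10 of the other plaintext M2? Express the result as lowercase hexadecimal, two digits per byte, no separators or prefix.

a9ab10f218e37780efbe17

First, c1 ⊕ c2 = (M1 ⊕ K) ⊕ (M2 ⊕ K) = M1 ⊕ M2, so the key drops out. Then M2 = (M1 ⊕ M2) ⊕ M1 over the first 11 bytes.
byte 0: (5e ^ 9c) ^ 6b = c2 ^ 6b = a9
byte 1: (33 ^ fd) ^ 65 = ce ^ 65 = ab
byte 2: (df ^ b6) ^ 79 = 69 ^ 79 = 10
byte 3: (70 ^ bf) ^ 3d = cf ^ 3d = f2
byte 4: (84 ^ ac) ^ 30 = 28 ^ 30 = 18
byte 5: (9e ^ 05) ^ 78 = 9b ^ 78 = e3
byte 6: (29 ^ 7e) ^ 20 = 57 ^ 20 = 77
byte 7: (bc ^ 48) ^ 74 = f4 ^ 74 = 80
byte 8: (b7 ^ 30) ^ 68 = 87 ^ 68 = ef
byte 9: (93 ^ 48) ^ 65 = db ^ 65 = be
byte 10: (f9 ^ ce) ^ 20 = 37 ^ 20 = 17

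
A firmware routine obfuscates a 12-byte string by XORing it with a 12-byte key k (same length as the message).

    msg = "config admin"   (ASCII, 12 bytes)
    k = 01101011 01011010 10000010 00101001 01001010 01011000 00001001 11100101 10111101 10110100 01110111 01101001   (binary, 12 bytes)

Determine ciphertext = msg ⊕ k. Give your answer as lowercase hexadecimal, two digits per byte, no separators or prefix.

0835ec4f233f2984d9d91e07

63 xor 6b = 08
6f xor 5a = 35
6e xor 82 = ec
66 xor 29 = 4f
69 xor 4a = 23
67 xor 58 = 3f
20 xor 09 = 29
61 xor e5 = 84
64 xor bd = d9
6d xor b4 = d9
69 xor 77 = 1e
6e xor 69 = 07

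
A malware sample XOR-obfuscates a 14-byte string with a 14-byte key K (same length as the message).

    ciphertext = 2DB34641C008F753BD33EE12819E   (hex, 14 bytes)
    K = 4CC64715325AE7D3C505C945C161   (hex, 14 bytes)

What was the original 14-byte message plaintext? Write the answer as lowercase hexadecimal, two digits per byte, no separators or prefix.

XOR is its own inverse, so applying the key byte-wise gives the result directly.
2d XOR 4c = 61
b3 XOR c6 = 75
46 XOR 47 = 01
41 XOR 15 = 54
c0 XOR 32 = f2
08 XOR 5a = 52
f7 XOR e7 = 10
53 XOR d3 = 80
bd XOR c5 = 78
33 XOR 05 = 36
ee XOR c9 = 27
12 XOR 45 = 57
81 XOR c1 = 40
9e XOR 61 = ff

61750154f25210807836275740ff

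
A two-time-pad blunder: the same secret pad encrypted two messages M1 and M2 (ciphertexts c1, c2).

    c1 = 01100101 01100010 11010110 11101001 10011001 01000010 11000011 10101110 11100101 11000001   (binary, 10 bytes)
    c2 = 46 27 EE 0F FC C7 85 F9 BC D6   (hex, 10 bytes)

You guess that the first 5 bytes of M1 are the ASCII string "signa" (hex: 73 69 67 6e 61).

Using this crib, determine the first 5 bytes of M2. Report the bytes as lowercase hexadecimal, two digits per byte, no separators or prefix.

502c5f8804

First, c1 ⊕ c2 = (M1 ⊕ K) ⊕ (M2 ⊕ K) = M1 ⊕ M2, so the key drops out. Then M2 = (M1 ⊕ M2) ⊕ M1 over the first 5 bytes.
byte 0: (65 XOR 46) XOR 73 = 23 XOR 73 = 50
byte 1: (62 XOR 27) XOR 69 = 45 XOR 69 = 2c
byte 2: (d6 XOR ee) XOR 67 = 38 XOR 67 = 5f
byte 3: (e9 XOR 0f) XOR 6e = e6 XOR 6e = 88
byte 4: (99 XOR fc) XOR 61 = 65 XOR 61 = 04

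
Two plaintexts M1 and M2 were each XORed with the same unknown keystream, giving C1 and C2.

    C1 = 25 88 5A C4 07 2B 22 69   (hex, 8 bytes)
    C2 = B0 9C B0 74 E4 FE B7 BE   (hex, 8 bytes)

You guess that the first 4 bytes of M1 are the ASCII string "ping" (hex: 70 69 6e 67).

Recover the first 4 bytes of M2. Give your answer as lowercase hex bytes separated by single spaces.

First, C1 ⊕ C2 = (M1 ⊕ K) ⊕ (M2 ⊕ K) = M1 ⊕ M2, so the key drops out. Then M2 = (M1 ⊕ M2) ⊕ M1 over the first 4 bytes.
byte 0: (25 ⊕ b0) ⊕ 70 = 95 ⊕ 70 = e5
byte 1: (88 ⊕ 9c) ⊕ 69 = 14 ⊕ 69 = 7d
byte 2: (5a ⊕ b0) ⊕ 6e = ea ⊕ 6e = 84
byte 3: (c4 ⊕ 74) ⊕ 67 = b0 ⊕ 67 = d7

e5 7d 84 d7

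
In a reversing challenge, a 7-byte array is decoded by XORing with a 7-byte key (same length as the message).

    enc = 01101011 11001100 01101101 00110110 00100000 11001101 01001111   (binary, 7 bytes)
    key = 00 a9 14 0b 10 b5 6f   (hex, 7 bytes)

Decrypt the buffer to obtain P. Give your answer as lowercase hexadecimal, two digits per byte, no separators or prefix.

6b XOR 00 = 6b
cc XOR a9 = 65
6d XOR 14 = 79
36 XOR 0b = 3d
20 XOR 10 = 30
cd XOR b5 = 78
4f XOR 6f = 20

6b65793d307820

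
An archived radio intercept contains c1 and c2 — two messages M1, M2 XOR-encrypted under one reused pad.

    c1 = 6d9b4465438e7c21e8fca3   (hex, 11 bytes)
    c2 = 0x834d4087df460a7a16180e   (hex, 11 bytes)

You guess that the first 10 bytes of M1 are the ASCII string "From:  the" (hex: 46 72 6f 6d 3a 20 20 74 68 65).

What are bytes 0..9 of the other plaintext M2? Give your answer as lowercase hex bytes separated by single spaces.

First, c1 ⊕ c2 = (M1 ⊕ K) ⊕ (M2 ⊕ K) = M1 ⊕ M2, so the key drops out. Then M2 = (M1 ⊕ M2) ⊕ M1 over the first 10 bytes.
byte 0: (6d XOR 83) XOR 46 = ee XOR 46 = a8
byte 1: (9b XOR 4d) XOR 72 = d6 XOR 72 = a4
byte 2: (44 XOR 40) XOR 6f = 04 XOR 6f = 6b
byte 3: (65 XOR 87) XOR 6d = e2 XOR 6d = 8f
byte 4: (43 XOR df) XOR 3a = 9c XOR 3a = a6
byte 5: (8e XOR 46) XOR 20 = c8 XOR 20 = e8
byte 6: (7c XOR 0a) XOR 20 = 76 XOR 20 = 56
byte 7: (21 XOR 7a) XOR 74 = 5b XOR 74 = 2f
byte 8: (e8 XOR 16) XOR 68 = fe XOR 68 = 96
byte 9: (fc XOR 18) XOR 65 = e4 XOR 65 = 81

a8 a4 6b 8f a6 e8 56 2f 96 81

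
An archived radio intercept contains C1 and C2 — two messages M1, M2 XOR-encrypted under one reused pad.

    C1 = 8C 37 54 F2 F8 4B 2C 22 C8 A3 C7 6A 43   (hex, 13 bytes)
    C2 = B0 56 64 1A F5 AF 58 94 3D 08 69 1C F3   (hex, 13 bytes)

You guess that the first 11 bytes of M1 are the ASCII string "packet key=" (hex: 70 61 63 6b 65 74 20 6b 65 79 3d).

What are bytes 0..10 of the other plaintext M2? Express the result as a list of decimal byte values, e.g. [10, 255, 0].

[76, 0, 83, 131, 104, 144, 84, 221, 144, 210, 147]

First, C1 ⊕ C2 = (M1 ⊕ K) ⊕ (M2 ⊕ K) = M1 ⊕ M2, so the key drops out. Then M2 = (M1 ⊕ M2) ⊕ M1 over the first 11 bytes.
byte 0: (8c XOR b0) XOR 70 = 3c XOR 70 = 4c
byte 1: (37 XOR 56) XOR 61 = 61 XOR 61 = 00
byte 2: (54 XOR 64) XOR 63 = 30 XOR 63 = 53
byte 3: (f2 XOR 1a) XOR 6b = e8 XOR 6b = 83
byte 4: (f8 XOR f5) XOR 65 = 0d XOR 65 = 68
byte 5: (4b XOR af) XOR 74 = e4 XOR 74 = 90
byte 6: (2c XOR 58) XOR 20 = 74 XOR 20 = 54
byte 7: (22 XOR 94) XOR 6b = b6 XOR 6b = dd
byte 8: (c8 XOR 3d) XOR 65 = f5 XOR 65 = 90
byte 9: (a3 XOR 08) XOR 79 = ab XOR 79 = d2
byte 10: (c7 XOR 69) XOR 3d = ae XOR 3d = 93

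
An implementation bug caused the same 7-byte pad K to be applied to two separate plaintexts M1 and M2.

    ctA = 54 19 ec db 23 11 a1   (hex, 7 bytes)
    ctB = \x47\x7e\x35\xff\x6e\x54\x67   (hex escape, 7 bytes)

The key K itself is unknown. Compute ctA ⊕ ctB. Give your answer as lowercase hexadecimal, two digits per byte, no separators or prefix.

ctA ⊕ ctB = (M1 ⊕ K) ⊕ (M2 ⊕ K) = M1 ⊕ M2 — the shared key cancels under XOR.
54 ^ 47 = 13
19 ^ 7e = 67
ec ^ 35 = d9
db ^ ff = 24
23 ^ 6e = 4d
11 ^ 54 = 45
a1 ^ 67 = c6

1367d9244d45c6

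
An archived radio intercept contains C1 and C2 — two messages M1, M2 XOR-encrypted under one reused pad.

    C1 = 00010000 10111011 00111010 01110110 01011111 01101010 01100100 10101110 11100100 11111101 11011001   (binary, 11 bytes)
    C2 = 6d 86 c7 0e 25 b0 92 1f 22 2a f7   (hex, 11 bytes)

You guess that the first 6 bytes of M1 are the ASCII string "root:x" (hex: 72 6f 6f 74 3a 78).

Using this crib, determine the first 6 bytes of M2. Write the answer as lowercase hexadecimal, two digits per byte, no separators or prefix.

First, C1 ⊕ C2 = (M1 ⊕ K) ⊕ (M2 ⊕ K) = M1 ⊕ M2, so the key drops out. Then M2 = (M1 ⊕ M2) ⊕ M1 over the first 6 bytes.
byte 0: (10 xor 6d) xor 72 = 7d xor 72 = 0f
byte 1: (bb xor 86) xor 6f = 3d xor 6f = 52
byte 2: (3a xor c7) xor 6f = fd xor 6f = 92
byte 3: (76 xor 0e) xor 74 = 78 xor 74 = 0c
byte 4: (5f xor 25) xor 3a = 7a xor 3a = 40
byte 5: (6a xor b0) xor 78 = da xor 78 = a2

0f52920c40a2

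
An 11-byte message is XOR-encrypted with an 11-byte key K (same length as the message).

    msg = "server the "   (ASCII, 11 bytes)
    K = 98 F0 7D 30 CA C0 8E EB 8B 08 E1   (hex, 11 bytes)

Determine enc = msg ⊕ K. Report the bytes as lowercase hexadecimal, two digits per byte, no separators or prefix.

eb950f46afb2ae9fe36dc1

byte 0: 115 ^ 152 = 235
byte 1: 101 ^ 240 = 149
byte 2: 114 ^ 125 =  15
byte 3: 118 ^  48 =  70
byte 4: 101 ^ 202 = 175
byte 5: 114 ^ 192 = 178
byte 6:  32 ^ 142 = 174
byte 7: 116 ^ 235 = 159
byte 8: 104 ^ 139 = 227
byte 9: 101 ^   8 = 109
byte 10:  32 ^ 225 = 193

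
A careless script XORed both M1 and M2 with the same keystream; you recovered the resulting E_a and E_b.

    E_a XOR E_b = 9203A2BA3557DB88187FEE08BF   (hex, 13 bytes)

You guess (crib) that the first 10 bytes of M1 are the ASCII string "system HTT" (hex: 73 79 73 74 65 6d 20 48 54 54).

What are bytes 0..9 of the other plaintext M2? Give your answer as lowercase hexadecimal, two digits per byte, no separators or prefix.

e17ad1ce503afbc04c2b

Since E_a ⊕ E_b = M1 ⊕ M2, XORing with the guessed M1 bytes yields the corresponding M2 bytes: M2 = (E_a ⊕ E_b) ⊕ M1.
10010010 ⊕ 01110011 = 11100001
00000011 ⊕ 01111001 = 01111010
10100010 ⊕ 01110011 = 11010001
10111010 ⊕ 01110100 = 11001110
00110101 ⊕ 01100101 = 01010000
01010111 ⊕ 01101101 = 00111010
11011011 ⊕ 00100000 = 11111011
10001000 ⊕ 01001000 = 11000000
00011000 ⊕ 01010100 = 01001100
01111111 ⊕ 01010100 = 00101011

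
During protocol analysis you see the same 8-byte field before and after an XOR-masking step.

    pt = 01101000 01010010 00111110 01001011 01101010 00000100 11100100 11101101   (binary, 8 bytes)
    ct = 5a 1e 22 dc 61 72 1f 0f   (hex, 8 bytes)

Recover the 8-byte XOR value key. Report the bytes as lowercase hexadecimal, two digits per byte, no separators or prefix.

324c1c970b76fbe2

Since ct = pt ⊕ key, XORing both sides with pt gives key = pt ⊕ ct.
byte 0: 104 xor  90 =  50
byte 1:  82 xor  30 =  76
byte 2:  62 xor  34 =  28
byte 3:  75 xor 220 = 151
byte 4: 106 xor  97 =  11
byte 5:   4 xor 114 = 118
byte 6: 228 xor  31 = 251
byte 7: 237 xor  15 = 226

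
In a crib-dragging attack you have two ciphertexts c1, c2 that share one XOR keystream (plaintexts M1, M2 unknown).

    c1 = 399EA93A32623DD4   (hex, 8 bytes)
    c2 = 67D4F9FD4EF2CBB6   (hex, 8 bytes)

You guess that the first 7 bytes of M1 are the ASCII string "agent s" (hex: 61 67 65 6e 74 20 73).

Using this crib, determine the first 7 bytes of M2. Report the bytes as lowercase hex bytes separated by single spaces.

3f 2d 35 a9 08 b0 85

First, c1 ⊕ c2 = (M1 ⊕ K) ⊕ (M2 ⊕ K) = M1 ⊕ M2, so the key drops out. Then M2 = (M1 ⊕ M2) ⊕ M1 over the first 7 bytes.
byte 0: (39 ^ 67) ^ 61 = 5e ^ 61 = 3f
byte 1: (9e ^ d4) ^ 67 = 4a ^ 67 = 2d
byte 2: (a9 ^ f9) ^ 65 = 50 ^ 65 = 35
byte 3: (3a ^ fd) ^ 6e = c7 ^ 6e = a9
byte 4: (32 ^ 4e) ^ 74 = 7c ^ 74 = 08
byte 5: (62 ^ f2) ^ 20 = 90 ^ 20 = b0
byte 6: (3d ^ cb) ^ 73 = f6 ^ 73 = 85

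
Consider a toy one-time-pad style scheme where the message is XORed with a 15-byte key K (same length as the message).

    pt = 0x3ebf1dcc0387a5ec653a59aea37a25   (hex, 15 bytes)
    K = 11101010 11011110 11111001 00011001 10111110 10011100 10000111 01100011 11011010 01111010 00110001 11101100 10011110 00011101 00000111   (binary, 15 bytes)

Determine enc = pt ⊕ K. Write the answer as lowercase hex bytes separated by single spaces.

byte 0: 3e ⊕ ea = d4
byte 1: bf ⊕ de = 61
byte 2: 1d ⊕ f9 = e4
byte 3: cc ⊕ 19 = d5
byte 4: 03 ⊕ be = bd
byte 5: 87 ⊕ 9c = 1b
byte 6: a5 ⊕ 87 = 22
byte 7: ec ⊕ 63 = 8f
byte 8: 65 ⊕ da = bf
byte 9: 3a ⊕ 7a = 40
byte 10: 59 ⊕ 31 = 68
byte 11: ae ⊕ ec = 42
byte 12: a3 ⊕ 9e = 3d
byte 13: 7a ⊕ 1d = 67
byte 14: 25 ⊕ 07 = 22

d4 61 e4 d5 bd 1b 22 8f bf 40 68 42 3d 67 22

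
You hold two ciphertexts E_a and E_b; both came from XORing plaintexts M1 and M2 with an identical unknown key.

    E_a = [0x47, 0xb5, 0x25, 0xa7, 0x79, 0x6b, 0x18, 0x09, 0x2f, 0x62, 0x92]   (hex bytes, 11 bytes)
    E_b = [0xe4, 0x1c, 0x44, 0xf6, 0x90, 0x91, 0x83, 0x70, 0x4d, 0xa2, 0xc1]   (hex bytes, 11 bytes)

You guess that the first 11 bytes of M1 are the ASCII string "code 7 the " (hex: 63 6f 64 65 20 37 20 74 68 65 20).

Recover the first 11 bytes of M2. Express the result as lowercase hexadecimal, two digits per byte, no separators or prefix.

c0c60534c9cdbb0d0aa573

First, E_a ⊕ E_b = (M1 ⊕ K) ⊕ (M2 ⊕ K) = M1 ⊕ M2, so the key drops out. Then M2 = (M1 ⊕ M2) ⊕ M1 over the first 11 bytes.
byte 0: (47 ⊕ e4) ⊕ 63 = a3 ⊕ 63 = c0
byte 1: (b5 ⊕ 1c) ⊕ 6f = a9 ⊕ 6f = c6
byte 2: (25 ⊕ 44) ⊕ 64 = 61 ⊕ 64 = 05
byte 3: (a7 ⊕ f6) ⊕ 65 = 51 ⊕ 65 = 34
byte 4: (79 ⊕ 90) ⊕ 20 = e9 ⊕ 20 = c9
byte 5: (6b ⊕ 91) ⊕ 37 = fa ⊕ 37 = cd
byte 6: (18 ⊕ 83) ⊕ 20 = 9b ⊕ 20 = bb
byte 7: (09 ⊕ 70) ⊕ 74 = 79 ⊕ 74 = 0d
byte 8: (2f ⊕ 4d) ⊕ 68 = 62 ⊕ 68 = 0a
byte 9: (62 ⊕ a2) ⊕ 65 = c0 ⊕ 65 = a5
byte 10: (92 ⊕ c1) ⊕ 20 = 53 ⊕ 20 = 73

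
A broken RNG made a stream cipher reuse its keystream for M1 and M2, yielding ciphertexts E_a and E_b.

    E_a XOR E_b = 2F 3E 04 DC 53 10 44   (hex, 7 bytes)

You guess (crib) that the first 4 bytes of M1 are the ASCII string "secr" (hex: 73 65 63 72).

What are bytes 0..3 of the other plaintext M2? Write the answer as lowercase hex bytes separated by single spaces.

5c 5b 67 ae

Since E_a ⊕ E_b = M1 ⊕ M2, XORing with the guessed M1 bytes yields the corresponding M2 bytes: M2 = (E_a ⊕ E_b) ⊕ M1.
byte 0: 00101111 XOR 01110011 = 01011100
byte 1: 00111110 XOR 01100101 = 01011011
byte 2: 00000100 XOR 01100011 = 01100111
byte 3: 11011100 XOR 01110010 = 10101110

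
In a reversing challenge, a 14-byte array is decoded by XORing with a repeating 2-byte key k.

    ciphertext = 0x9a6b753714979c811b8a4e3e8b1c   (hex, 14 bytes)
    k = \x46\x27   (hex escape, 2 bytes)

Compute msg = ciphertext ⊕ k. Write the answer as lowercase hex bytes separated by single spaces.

dc 4c 33 10 52 b0 da a6 5d ad 08 19 cd 3b

The 2-byte key repeats, so the effective keystream is 46 27 46 27 46 27 46 27 46 27 46 27 46 27.
byte 0: 9a ^ 46 = dc
byte 1: 6b ^ 27 = 4c
byte 2: 75 ^ 46 = 33
byte 3: 37 ^ 27 = 10
byte 4: 14 ^ 46 = 52
byte 5: 97 ^ 27 = b0
byte 6: 9c ^ 46 = da
byte 7: 81 ^ 27 = a6
byte 8: 1b ^ 46 = 5d
byte 9: 8a ^ 27 = ad
byte 10: 4e ^ 46 = 08
byte 11: 3e ^ 27 = 19
byte 12: 8b ^ 46 = cd
byte 13: 1c ^ 27 = 3b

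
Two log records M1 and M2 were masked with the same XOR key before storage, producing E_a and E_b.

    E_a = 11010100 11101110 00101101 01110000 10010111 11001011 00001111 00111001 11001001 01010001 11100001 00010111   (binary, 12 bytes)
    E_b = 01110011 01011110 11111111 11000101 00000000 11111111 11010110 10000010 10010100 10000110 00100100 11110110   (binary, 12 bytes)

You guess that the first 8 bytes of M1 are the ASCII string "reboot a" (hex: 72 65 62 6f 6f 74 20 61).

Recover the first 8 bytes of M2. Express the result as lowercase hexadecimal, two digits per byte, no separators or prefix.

d5d5b0daf840f9da

First, E_a ⊕ E_b = (M1 ⊕ K) ⊕ (M2 ⊕ K) = M1 ⊕ M2, so the key drops out. Then M2 = (M1 ⊕ M2) ⊕ M1 over the first 8 bytes.
byte 0: (d4 XOR 73) XOR 72 = a7 XOR 72 = d5
byte 1: (ee XOR 5e) XOR 65 = b0 XOR 65 = d5
byte 2: (2d XOR ff) XOR 62 = d2 XOR 62 = b0
byte 3: (70 XOR c5) XOR 6f = b5 XOR 6f = da
byte 4: (97 XOR 00) XOR 6f = 97 XOR 6f = f8
byte 5: (cb XOR ff) XOR 74 = 34 XOR 74 = 40
byte 6: (0f XOR d6) XOR 20 = d9 XOR 20 = f9
byte 7: (39 XOR 82) XOR 61 = bb XOR 61 = da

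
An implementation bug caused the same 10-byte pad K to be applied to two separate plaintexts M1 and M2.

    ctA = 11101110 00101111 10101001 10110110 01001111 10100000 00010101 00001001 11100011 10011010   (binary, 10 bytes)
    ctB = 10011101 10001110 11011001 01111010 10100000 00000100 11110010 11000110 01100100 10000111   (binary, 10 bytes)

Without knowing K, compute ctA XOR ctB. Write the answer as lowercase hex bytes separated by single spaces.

73 a1 70 cc ef a4 e7 cf 87 1d

ctA ⊕ ctB = (M1 ⊕ K) ⊕ (M2 ⊕ K) = M1 ⊕ M2 — the shared key cancels under XOR.
ee xor 9d = 73
2f xor 8e = a1
a9 xor d9 = 70
b6 xor 7a = cc
4f xor a0 = ef
a0 xor 04 = a4
15 xor f2 = e7
09 xor c6 = cf
e3 xor 64 = 87
9a xor 87 = 1d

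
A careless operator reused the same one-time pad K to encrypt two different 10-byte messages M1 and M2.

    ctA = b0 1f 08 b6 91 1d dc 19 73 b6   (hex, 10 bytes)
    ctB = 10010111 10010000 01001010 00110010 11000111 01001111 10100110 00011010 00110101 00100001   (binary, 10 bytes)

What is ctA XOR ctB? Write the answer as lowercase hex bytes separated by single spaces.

27 8f 42 84 56 52 7a 03 46 97

ctA ⊕ ctB = (M1 ⊕ K) ⊕ (M2 ⊕ K) = M1 ⊕ M2 — the shared key cancels under XOR.
b0 ⊕ 97 = 27
1f ⊕ 90 = 8f
08 ⊕ 4a = 42
b6 ⊕ 32 = 84
91 ⊕ c7 = 56
1d ⊕ 4f = 52
dc ⊕ a6 = 7a
19 ⊕ 1a = 03
73 ⊕ 35 = 46
b6 ⊕ 21 = 97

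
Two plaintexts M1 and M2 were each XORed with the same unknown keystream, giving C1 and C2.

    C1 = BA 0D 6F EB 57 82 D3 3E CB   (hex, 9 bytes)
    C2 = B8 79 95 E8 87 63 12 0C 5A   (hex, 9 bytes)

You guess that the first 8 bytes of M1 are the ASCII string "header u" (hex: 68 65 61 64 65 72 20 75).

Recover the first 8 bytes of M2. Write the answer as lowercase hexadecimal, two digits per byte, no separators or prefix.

6a119b67b593e147

First, C1 ⊕ C2 = (M1 ⊕ K) ⊕ (M2 ⊕ K) = M1 ⊕ M2, so the key drops out. Then M2 = (M1 ⊕ M2) ⊕ M1 over the first 8 bytes.
byte 0: (ba ⊕ b8) ⊕ 68 = 02 ⊕ 68 = 6a
byte 1: (0d ⊕ 79) ⊕ 65 = 74 ⊕ 65 = 11
byte 2: (6f ⊕ 95) ⊕ 61 = fa ⊕ 61 = 9b
byte 3: (eb ⊕ e8) ⊕ 64 = 03 ⊕ 64 = 67
byte 4: (57 ⊕ 87) ⊕ 65 = d0 ⊕ 65 = b5
byte 5: (82 ⊕ 63) ⊕ 72 = e1 ⊕ 72 = 93
byte 6: (d3 ⊕ 12) ⊕ 20 = c1 ⊕ 20 = e1
byte 7: (3e ⊕ 0c) ⊕ 75 = 32 ⊕ 75 = 47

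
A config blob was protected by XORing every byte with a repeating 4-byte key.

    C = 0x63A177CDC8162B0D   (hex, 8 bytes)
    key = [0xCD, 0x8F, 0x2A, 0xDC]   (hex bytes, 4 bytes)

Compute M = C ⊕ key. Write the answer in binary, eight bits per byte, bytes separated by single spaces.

The 4-byte key repeats, so the effective keystream is cd 8f 2a dc cd 8f 2a dc.
byte 0: 63 XOR cd = ae
byte 1: a1 XOR 8f = 2e
byte 2: 77 XOR 2a = 5d
byte 3: cd XOR dc = 11
byte 4: c8 XOR cd = 05
byte 5: 16 XOR 8f = 99
byte 6: 2b XOR 2a = 01
byte 7: 0d XOR dc = d1

10101110 00101110 01011101 00010001 00000101 10011001 00000001 11010001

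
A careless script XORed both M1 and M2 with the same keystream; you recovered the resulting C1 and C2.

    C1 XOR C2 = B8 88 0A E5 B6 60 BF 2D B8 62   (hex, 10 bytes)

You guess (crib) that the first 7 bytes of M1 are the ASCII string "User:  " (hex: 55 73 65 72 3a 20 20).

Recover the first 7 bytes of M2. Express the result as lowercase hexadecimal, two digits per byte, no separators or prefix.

edfb6f978c409f

Since C1 ⊕ C2 = M1 ⊕ M2, XORing with the guessed M1 bytes yields the corresponding M2 bytes: M2 = (C1 ⊕ C2) ⊕ M1.
b8 ⊕ 55 = ed
88 ⊕ 73 = fb
0a ⊕ 65 = 6f
e5 ⊕ 72 = 97
b6 ⊕ 3a = 8c
60 ⊕ 20 = 40
bf ⊕ 20 = 9f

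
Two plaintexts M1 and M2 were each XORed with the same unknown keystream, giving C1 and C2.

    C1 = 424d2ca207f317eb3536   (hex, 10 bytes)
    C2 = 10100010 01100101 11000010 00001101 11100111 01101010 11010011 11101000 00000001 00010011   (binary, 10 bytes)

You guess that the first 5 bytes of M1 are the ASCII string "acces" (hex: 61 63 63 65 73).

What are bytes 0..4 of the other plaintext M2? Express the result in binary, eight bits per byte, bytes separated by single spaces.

First, C1 ⊕ C2 = (M1 ⊕ K) ⊕ (M2 ⊕ K) = M1 ⊕ M2, so the key drops out. Then M2 = (M1 ⊕ M2) ⊕ M1 over the first 5 bytes.
byte 0: (42 xor a2) xor 61 = e0 xor 61 = 81
byte 1: (4d xor 65) xor 63 = 28 xor 63 = 4b
byte 2: (2c xor c2) xor 63 = ee xor 63 = 8d
byte 3: (a2 xor 0d) xor 65 = af xor 65 = ca
byte 4: (07 xor e7) xor 73 = e0 xor 73 = 93

10000001 01001011 10001101 11001010 10010011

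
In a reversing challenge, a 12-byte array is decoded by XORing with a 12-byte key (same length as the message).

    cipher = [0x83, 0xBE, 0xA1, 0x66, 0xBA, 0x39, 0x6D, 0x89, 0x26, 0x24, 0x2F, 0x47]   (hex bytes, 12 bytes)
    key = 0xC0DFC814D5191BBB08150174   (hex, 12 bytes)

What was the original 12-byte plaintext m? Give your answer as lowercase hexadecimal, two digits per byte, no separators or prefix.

10000011 ⊕ 11000000 = 01000011
10111110 ⊕ 11011111 = 01100001
10100001 ⊕ 11001000 = 01101001
01100110 ⊕ 00010100 = 01110010
10111010 ⊕ 11010101 = 01101111
00111001 ⊕ 00011001 = 00100000
01101101 ⊕ 00011011 = 01110110
10001001 ⊕ 10111011 = 00110010
00100110 ⊕ 00001000 = 00101110
00100100 ⊕ 00010101 = 00110001
00101111 ⊕ 00000001 = 00101110
01000111 ⊕ 01110100 = 00110011

436169726f2076322e312e33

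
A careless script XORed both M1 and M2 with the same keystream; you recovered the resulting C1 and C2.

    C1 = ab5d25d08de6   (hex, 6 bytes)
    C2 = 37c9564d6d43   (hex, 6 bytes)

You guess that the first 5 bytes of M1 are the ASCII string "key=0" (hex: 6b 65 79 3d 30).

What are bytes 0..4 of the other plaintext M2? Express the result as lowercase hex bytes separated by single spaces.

f7 f1 0a a0 d0

First, C1 ⊕ C2 = (M1 ⊕ K) ⊕ (M2 ⊕ K) = M1 ⊕ M2, so the key drops out. Then M2 = (M1 ⊕ M2) ⊕ M1 over the first 5 bytes.
byte 0: (ab ^ 37) ^ 6b = 9c ^ 6b = f7
byte 1: (5d ^ c9) ^ 65 = 94 ^ 65 = f1
byte 2: (25 ^ 56) ^ 79 = 73 ^ 79 = 0a
byte 3: (d0 ^ 4d) ^ 3d = 9d ^ 3d = a0
byte 4: (8d ^ 6d) ^ 30 = e0 ^ 30 = d0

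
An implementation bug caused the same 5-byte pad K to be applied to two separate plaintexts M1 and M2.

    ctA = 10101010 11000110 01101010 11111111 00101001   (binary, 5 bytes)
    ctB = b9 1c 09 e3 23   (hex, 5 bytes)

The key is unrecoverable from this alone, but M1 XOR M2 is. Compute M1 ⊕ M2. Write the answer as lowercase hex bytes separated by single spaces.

ctA ⊕ ctB = (M1 ⊕ K) ⊕ (M2 ⊕ K) = M1 ⊕ M2 — the shared key cancels under XOR.
byte 0: aa XOR b9 = 13
byte 1: c6 XOR 1c = da
byte 2: 6a XOR 09 = 63
byte 3: ff XOR e3 = 1c
byte 4: 29 XOR 23 = 0a

13 da 63 1c 0a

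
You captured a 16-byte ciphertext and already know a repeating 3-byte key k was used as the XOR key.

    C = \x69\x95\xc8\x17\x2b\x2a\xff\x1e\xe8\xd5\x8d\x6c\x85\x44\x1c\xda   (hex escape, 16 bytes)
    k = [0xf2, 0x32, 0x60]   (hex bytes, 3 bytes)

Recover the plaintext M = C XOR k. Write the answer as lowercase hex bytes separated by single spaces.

9b a7 a8 e5 19 4a 0d 2c 88 27 bf 0c 77 76 7c 28

The 3-byte key repeats, so the effective keystream is f2 32 60 f2 32 60 f2 32 60 f2 32 60 f2 32 60 f2.
byte 0: 105 XOR 242 = 155
byte 1: 149 XOR  50 = 167
byte 2: 200 XOR  96 = 168
byte 3:  23 XOR 242 = 229
byte 4:  43 XOR  50 =  25
byte 5:  42 XOR  96 =  74
byte 6: 255 XOR 242 =  13
byte 7:  30 XOR  50 =  44
byte 8: 232 XOR  96 = 136
byte 9: 213 XOR 242 =  39
byte 10: 141 XOR  50 = 191
byte 11: 108 XOR  96 =  12
byte 12: 133 XOR 242 = 119
byte 13:  68 XOR  50 = 118
byte 14:  28 XOR  96 = 124
byte 15: 218 XOR 242 =  40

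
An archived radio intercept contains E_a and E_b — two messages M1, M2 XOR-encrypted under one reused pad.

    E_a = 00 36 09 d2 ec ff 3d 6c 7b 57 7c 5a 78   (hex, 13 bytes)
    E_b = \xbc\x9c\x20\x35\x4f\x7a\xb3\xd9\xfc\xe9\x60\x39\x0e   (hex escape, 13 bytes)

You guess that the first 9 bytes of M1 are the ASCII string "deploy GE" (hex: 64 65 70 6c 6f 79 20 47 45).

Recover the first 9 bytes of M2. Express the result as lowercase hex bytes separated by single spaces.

d8 cf 59 8b cc fc ae f2 c2

First, E_a ⊕ E_b = (M1 ⊕ K) ⊕ (M2 ⊕ K) = M1 ⊕ M2, so the key drops out. Then M2 = (M1 ⊕ M2) ⊕ M1 over the first 9 bytes.
byte 0: (00 ⊕ bc) ⊕ 64 = bc ⊕ 64 = d8
byte 1: (36 ⊕ 9c) ⊕ 65 = aa ⊕ 65 = cf
byte 2: (09 ⊕ 20) ⊕ 70 = 29 ⊕ 70 = 59
byte 3: (d2 ⊕ 35) ⊕ 6c = e7 ⊕ 6c = 8b
byte 4: (ec ⊕ 4f) ⊕ 6f = a3 ⊕ 6f = cc
byte 5: (ff ⊕ 7a) ⊕ 79 = 85 ⊕ 79 = fc
byte 6: (3d ⊕ b3) ⊕ 20 = 8e ⊕ 20 = ae
byte 7: (6c ⊕ d9) ⊕ 47 = b5 ⊕ 47 = f2
byte 8: (7b ⊕ fc) ⊕ 45 = 87 ⊕ 45 = c2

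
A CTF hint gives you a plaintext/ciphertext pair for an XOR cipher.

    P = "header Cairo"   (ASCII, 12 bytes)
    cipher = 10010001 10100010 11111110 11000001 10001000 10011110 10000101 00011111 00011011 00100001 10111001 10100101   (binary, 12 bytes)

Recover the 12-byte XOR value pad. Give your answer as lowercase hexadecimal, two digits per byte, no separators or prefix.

Since cipher = P ⊕ pad, XORing both sides with P gives pad = P ⊕ cipher.
68 xor 91 = f9
65 xor a2 = c7
61 xor fe = 9f
64 xor c1 = a5
65 xor 88 = ed
72 xor 9e = ec
20 xor 85 = a5
43 xor 1f = 5c
61 xor 1b = 7a
69 xor 21 = 48
72 xor b9 = cb
6f xor a5 = ca

f9c79fa5edeca55c7a48cbca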